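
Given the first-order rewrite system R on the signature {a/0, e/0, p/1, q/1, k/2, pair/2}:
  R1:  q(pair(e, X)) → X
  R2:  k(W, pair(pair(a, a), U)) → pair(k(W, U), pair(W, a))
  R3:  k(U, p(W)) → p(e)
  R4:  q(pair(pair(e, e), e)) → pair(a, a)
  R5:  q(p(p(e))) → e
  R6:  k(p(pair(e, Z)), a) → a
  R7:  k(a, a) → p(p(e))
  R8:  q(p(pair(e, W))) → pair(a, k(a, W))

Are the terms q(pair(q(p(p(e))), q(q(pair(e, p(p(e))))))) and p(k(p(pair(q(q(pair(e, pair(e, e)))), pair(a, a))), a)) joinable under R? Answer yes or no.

no — NF(t₁) = e, NF(t₂) = p(a)

Reduce t₁ = q(pair(q(p(p(e))), q(q(pair(e, p(p(e))))))):
1. q(pair(q(p(p(e))), q(q(pair(e, p(p(e)))))))  →  q(pair(e, q(q(pair(e, p(p(e)))))))   [R5 at 1.1]
2. q(pair(e, q(q(pair(e, p(p(e)))))))  →  q(q(pair(e, p(p(e)))))   [R1 at ε]
3. q(q(pair(e, p(p(e)))))  →  q(p(p(e)))   [R1 at 1]
4. q(p(p(e)))  →  e   [R5 at ε]

Reduce t₂ = p(k(p(pair(q(q(pair(e, pair(e, e)))), pair(a, a))), a)):
1. p(k(p(pair(q(q(pair(e, pair(e, e)))), pair(a, a))), a))  →  p(k(p(pair(q(pair(e, e)), pair(a, a))), a))   [R1 at 1.1.1.1.1]
2. p(k(p(pair(q(pair(e, e)), pair(a, a))), a))  →  p(k(p(pair(e, pair(a, a))), a))   [R1 at 1.1.1.1]
3. p(k(p(pair(e, pair(a, a))), a))  →  p(a)   [R6 at 1]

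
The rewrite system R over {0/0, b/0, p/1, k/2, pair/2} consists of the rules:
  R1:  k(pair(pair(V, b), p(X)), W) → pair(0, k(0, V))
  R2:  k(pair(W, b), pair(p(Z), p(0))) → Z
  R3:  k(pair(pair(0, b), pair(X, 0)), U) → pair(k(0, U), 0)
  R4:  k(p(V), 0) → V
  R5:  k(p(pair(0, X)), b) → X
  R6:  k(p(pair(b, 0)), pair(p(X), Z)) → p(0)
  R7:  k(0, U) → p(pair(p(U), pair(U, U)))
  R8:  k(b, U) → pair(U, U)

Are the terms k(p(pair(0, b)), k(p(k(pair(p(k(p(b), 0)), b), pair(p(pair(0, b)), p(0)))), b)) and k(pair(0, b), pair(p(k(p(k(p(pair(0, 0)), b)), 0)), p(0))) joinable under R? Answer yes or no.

no — NF(t₁) = b, NF(t₂) = 0

Reduce t₁ = k(p(pair(0, b)), k(p(k(pair(p(k(p(b), 0)), b), pair(p(pair(0, b)), p(0)))), b)):
1. k(p(pair(0, b)), k(p(k(pair(p(k(p(b), 0)), b), pair(p(pair(0, b)), p(0)))), b))  →  k(p(pair(0, b)), k(p(pair(0, b)), b))   [R2 at 2.1.1]
2. k(p(pair(0, b)), k(p(pair(0, b)), b))  →  k(p(pair(0, b)), b)   [R5 at 2]
3. k(p(pair(0, b)), b)  →  b   [R5 at ε]

Reduce t₂ = k(pair(0, b), pair(p(k(p(k(p(pair(0, 0)), b)), 0)), p(0))):
1. k(pair(0, b), pair(p(k(p(k(p(pair(0, 0)), b)), 0)), p(0)))  →  k(p(k(p(pair(0, 0)), b)), 0)   [R2 at ε]
2. k(p(k(p(pair(0, 0)), b)), 0)  →  k(p(pair(0, 0)), b)   [R4 at ε]
3. k(p(pair(0, 0)), b)  →  0   [R5 at ε]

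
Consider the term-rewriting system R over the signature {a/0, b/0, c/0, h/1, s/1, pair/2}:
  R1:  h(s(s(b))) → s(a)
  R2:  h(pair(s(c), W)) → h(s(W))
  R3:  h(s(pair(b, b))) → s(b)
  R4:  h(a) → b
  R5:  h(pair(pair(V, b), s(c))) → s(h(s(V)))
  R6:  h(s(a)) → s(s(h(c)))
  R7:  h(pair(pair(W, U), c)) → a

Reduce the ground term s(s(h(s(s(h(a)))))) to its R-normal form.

s(s(s(a)))

1. s(s(h(s(s(h(a))))))  →  s(s(h(s(s(b)))))   [R4 at 1.1.1.1.1]
2. s(s(h(s(s(b)))))  →  s(s(s(a)))   [R1 at 1.1]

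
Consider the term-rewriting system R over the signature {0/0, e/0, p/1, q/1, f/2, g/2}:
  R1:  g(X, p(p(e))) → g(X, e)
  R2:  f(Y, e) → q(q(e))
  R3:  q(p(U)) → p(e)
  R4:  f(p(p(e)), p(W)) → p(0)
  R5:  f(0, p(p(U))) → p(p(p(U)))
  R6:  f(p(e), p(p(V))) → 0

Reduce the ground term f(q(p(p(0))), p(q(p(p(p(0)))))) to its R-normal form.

0

1. f(q(p(p(0))), p(q(p(p(p(0))))))  →  f(p(e), p(q(p(p(p(0))))))   [R3 at 1]
2. f(p(e), p(q(p(p(p(0))))))  →  f(p(e), p(p(e)))   [R3 at 2.1]
3. f(p(e), p(p(e)))  →  0   [R6 at ε]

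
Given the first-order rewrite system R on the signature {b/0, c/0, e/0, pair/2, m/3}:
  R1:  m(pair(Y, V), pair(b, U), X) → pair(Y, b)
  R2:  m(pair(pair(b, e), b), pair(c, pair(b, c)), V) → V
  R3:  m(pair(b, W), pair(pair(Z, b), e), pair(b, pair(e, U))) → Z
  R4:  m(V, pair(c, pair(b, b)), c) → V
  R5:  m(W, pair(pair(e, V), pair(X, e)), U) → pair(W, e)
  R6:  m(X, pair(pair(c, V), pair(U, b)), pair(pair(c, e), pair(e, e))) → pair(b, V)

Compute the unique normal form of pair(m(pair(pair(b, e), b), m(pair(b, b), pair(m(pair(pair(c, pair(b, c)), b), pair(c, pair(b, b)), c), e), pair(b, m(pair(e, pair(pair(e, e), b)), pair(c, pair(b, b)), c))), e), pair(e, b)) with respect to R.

1. pair(m(pair(pair(b, e), b), m(pair(b, b), pair(m(pair(pair(c, pair(b, c)), b), pair(c, pair(b, b)), c), e), pair(b, m(pair(e, pair(pair(e, e), b)), pair(c, pair(b, b)), c))), e), pair(e, b))  →  pair(m(pair(pair(b, e), b), m(pair(b, b), pair(pair(pair(c, pair(b, c)), b), e), pair(b, m(pair(e, pair(pair(e, e), b)), pair(c, pair(b, b)), c))), e), pair(e, b))   [R4 at 1.2.2.1]
2. pair(m(pair(pair(b, e), b), m(pair(b, b), pair(pair(pair(c, pair(b, c)), b), e), pair(b, m(pair(e, pair(pair(e, e), b)), pair(c, pair(b, b)), c))), e), pair(e, b))  →  pair(m(pair(pair(b, e), b), m(pair(b, b), pair(pair(pair(c, pair(b, c)), b), e), pair(b, pair(e, pair(pair(e, e), b)))), e), pair(e, b))   [R4 at 1.2.3.2]
3. pair(m(pair(pair(b, e), b), m(pair(b, b), pair(pair(pair(c, pair(b, c)), b), e), pair(b, pair(e, pair(pair(e, e), b)))), e), pair(e, b))  →  pair(m(pair(pair(b, e), b), pair(c, pair(b, c)), e), pair(e, b))   [R3 at 1.2]
4. pair(m(pair(pair(b, e), b), pair(c, pair(b, c)), e), pair(e, b))  →  pair(e, pair(e, b))   [R2 at 1]

pair(e, pair(e, b))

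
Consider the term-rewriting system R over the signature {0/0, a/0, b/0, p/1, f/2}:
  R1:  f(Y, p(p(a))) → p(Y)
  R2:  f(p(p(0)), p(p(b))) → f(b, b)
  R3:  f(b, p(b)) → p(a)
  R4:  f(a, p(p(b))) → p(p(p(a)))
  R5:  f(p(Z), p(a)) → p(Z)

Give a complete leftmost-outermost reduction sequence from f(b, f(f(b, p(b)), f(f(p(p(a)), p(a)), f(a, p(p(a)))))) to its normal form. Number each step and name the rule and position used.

1. f(b, f(f(b, p(b)), f(f(p(p(a)), p(a)), f(a, p(p(a))))))  →  f(b, f(p(a), f(f(p(p(a)), p(a)), f(a, p(p(a))))))   [R3 at 2.1]
2. f(b, f(p(a), f(f(p(p(a)), p(a)), f(a, p(p(a))))))  →  f(b, f(p(a), f(p(p(a)), f(a, p(p(a))))))   [R5 at 2.2.1]
3. f(b, f(p(a), f(p(p(a)), f(a, p(p(a))))))  →  f(b, f(p(a), f(p(p(a)), p(a))))   [R1 at 2.2.2]
4. f(b, f(p(a), f(p(p(a)), p(a))))  →  f(b, f(p(a), p(p(a))))   [R5 at 2.2]
5. f(b, f(p(a), p(p(a))))  →  f(b, p(p(a)))   [R1 at 2]
6. f(b, p(p(a)))  →  p(b)   [R1 at ε]

p(b)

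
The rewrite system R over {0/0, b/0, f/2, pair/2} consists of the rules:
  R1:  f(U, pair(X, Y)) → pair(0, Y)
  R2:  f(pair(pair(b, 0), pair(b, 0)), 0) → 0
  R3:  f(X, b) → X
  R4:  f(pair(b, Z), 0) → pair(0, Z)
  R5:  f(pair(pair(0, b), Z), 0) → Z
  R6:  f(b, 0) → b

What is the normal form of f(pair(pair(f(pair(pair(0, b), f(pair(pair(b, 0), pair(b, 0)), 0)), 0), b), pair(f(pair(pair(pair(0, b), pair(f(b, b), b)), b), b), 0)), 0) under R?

pair(pair(pair(pair(0, b), pair(b, b)), b), 0)

1. f(pair(pair(f(pair(pair(0, b), f(pair(pair(b, 0), pair(b, 0)), 0)), 0), b), pair(f(pair(pair(pair(0, b), pair(f(b, b), b)), b), b), 0)), 0)  →  f(pair(pair(f(pair(pair(b, 0), pair(b, 0)), 0), b), pair(f(pair(pair(pair(0, b), pair(f(b, b), b)), b), b), 0)), 0)   [R5 at 1.1.1]
2. f(pair(pair(f(pair(pair(b, 0), pair(b, 0)), 0), b), pair(f(pair(pair(pair(0, b), pair(f(b, b), b)), b), b), 0)), 0)  →  f(pair(pair(0, b), pair(f(pair(pair(pair(0, b), pair(f(b, b), b)), b), b), 0)), 0)   [R2 at 1.1.1]
3. f(pair(pair(0, b), pair(f(pair(pair(pair(0, b), pair(f(b, b), b)), b), b), 0)), 0)  →  pair(f(pair(pair(pair(0, b), pair(f(b, b), b)), b), b), 0)   [R5 at ε]
4. pair(f(pair(pair(pair(0, b), pair(f(b, b), b)), b), b), 0)  →  pair(pair(pair(pair(0, b), pair(f(b, b), b)), b), 0)   [R3 at 1]
5. pair(pair(pair(pair(0, b), pair(f(b, b), b)), b), 0)  →  pair(pair(pair(pair(0, b), pair(b, b)), b), 0)   [R3 at 1.1.2.1]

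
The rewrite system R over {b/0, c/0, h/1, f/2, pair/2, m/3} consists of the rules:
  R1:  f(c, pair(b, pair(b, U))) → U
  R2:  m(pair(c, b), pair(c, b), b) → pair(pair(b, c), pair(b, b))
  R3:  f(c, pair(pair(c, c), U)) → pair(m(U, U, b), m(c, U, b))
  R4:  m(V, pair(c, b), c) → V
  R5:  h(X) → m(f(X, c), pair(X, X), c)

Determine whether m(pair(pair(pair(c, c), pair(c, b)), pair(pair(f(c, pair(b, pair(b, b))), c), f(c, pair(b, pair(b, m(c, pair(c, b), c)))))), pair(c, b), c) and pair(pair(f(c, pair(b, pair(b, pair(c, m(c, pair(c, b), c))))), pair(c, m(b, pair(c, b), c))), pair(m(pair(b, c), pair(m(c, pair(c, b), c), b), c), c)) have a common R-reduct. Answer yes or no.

Reduce t₁ = m(pair(pair(pair(c, c), pair(c, b)), pair(pair(f(c, pair(b, pair(b, b))), c), f(c, pair(b, pair(b, m(c, pair(c, b), c)))))), pair(c, b), c):
1. m(pair(pair(pair(c, c), pair(c, b)), pair(pair(f(c, pair(b, pair(b, b))), c), f(c, pair(b, pair(b, m(c, pair(c, b), c)))))), pair(c, b), c)  →  pair(pair(pair(c, c), pair(c, b)), pair(pair(f(c, pair(b, pair(b, b))), c), f(c, pair(b, pair(b, m(c, pair(c, b), c))))))   [R4 at ε]
2. pair(pair(pair(c, c), pair(c, b)), pair(pair(f(c, pair(b, pair(b, b))), c), f(c, pair(b, pair(b, m(c, pair(c, b), c))))))  →  pair(pair(pair(c, c), pair(c, b)), pair(pair(b, c), f(c, pair(b, pair(b, m(c, pair(c, b), c))))))   [R1 at 2.1.1]
3. pair(pair(pair(c, c), pair(c, b)), pair(pair(b, c), f(c, pair(b, pair(b, m(c, pair(c, b), c))))))  →  pair(pair(pair(c, c), pair(c, b)), pair(pair(b, c), m(c, pair(c, b), c)))   [R1 at 2.2]
4. pair(pair(pair(c, c), pair(c, b)), pair(pair(b, c), m(c, pair(c, b), c)))  →  pair(pair(pair(c, c), pair(c, b)), pair(pair(b, c), c))   [R4 at 2.2]

Reduce t₂ = pair(pair(f(c, pair(b, pair(b, pair(c, m(c, pair(c, b), c))))), pair(c, m(b, pair(c, b), c))), pair(m(pair(b, c), pair(m(c, pair(c, b), c), b), c), c)):
1. pair(pair(f(c, pair(b, pair(b, pair(c, m(c, pair(c, b), c))))), pair(c, m(b, pair(c, b), c))), pair(m(pair(b, c), pair(m(c, pair(c, b), c), b), c), c))  →  pair(pair(pair(c, m(c, pair(c, b), c)), pair(c, m(b, pair(c, b), c))), pair(m(pair(b, c), pair(m(c, pair(c, b), c), b), c), c))   [R1 at 1.1]
2. pair(pair(pair(c, m(c, pair(c, b), c)), pair(c, m(b, pair(c, b), c))), pair(m(pair(b, c), pair(m(c, pair(c, b), c), b), c), c))  →  pair(pair(pair(c, c), pair(c, m(b, pair(c, b), c))), pair(m(pair(b, c), pair(m(c, pair(c, b), c), b), c), c))   [R4 at 1.1.2]
3. pair(pair(pair(c, c), pair(c, m(b, pair(c, b), c))), pair(m(pair(b, c), pair(m(c, pair(c, b), c), b), c), c))  →  pair(pair(pair(c, c), pair(c, b)), pair(m(pair(b, c), pair(m(c, pair(c, b), c), b), c), c))   [R4 at 1.2.2]
4. pair(pair(pair(c, c), pair(c, b)), pair(m(pair(b, c), pair(m(c, pair(c, b), c), b), c), c))  →  pair(pair(pair(c, c), pair(c, b)), pair(m(pair(b, c), pair(c, b), c), c))   [R4 at 2.1.2.1]
5. pair(pair(pair(c, c), pair(c, b)), pair(m(pair(b, c), pair(c, b), c), c))  →  pair(pair(pair(c, c), pair(c, b)), pair(pair(b, c), c))   [R4 at 2.1]

yes — NF(t₁) = pair(pair(pair(c, c), pair(c, b)), pair(pair(b, c), c)), NF(t₂) = pair(pair(pair(c, c), pair(c, b)), pair(pair(b, c), c))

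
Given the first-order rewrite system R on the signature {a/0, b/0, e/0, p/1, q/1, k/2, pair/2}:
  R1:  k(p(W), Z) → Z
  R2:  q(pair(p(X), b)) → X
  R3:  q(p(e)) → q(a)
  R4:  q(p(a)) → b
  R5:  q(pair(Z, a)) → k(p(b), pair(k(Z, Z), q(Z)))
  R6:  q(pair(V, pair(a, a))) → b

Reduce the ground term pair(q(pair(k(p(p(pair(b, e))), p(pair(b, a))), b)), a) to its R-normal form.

pair(pair(b, a), a)

1. pair(q(pair(k(p(p(pair(b, e))), p(pair(b, a))), b)), a)  →  pair(q(pair(p(pair(b, a)), b)), a)   [R1 at 1.1.1]
2. pair(q(pair(p(pair(b, a)), b)), a)  →  pair(pair(b, a), a)   [R2 at 1]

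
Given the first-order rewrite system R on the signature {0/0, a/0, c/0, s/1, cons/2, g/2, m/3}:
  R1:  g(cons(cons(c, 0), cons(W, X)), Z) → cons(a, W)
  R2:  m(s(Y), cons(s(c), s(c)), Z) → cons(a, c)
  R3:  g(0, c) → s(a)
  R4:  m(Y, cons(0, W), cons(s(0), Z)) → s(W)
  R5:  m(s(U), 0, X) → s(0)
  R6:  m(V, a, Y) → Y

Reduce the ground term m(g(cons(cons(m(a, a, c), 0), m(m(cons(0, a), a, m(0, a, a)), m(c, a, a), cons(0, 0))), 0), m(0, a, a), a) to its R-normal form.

1. m(g(cons(cons(m(a, a, c), 0), m(m(cons(0, a), a, m(0, a, a)), m(c, a, a), cons(0, 0))), 0), m(0, a, a), a)  →  m(g(cons(cons(c, 0), m(m(cons(0, a), a, m(0, a, a)), m(c, a, a), cons(0, 0))), 0), m(0, a, a), a)   [R6 at 1.1.1.1]
2. m(g(cons(cons(c, 0), m(m(cons(0, a), a, m(0, a, a)), m(c, a, a), cons(0, 0))), 0), m(0, a, a), a)  →  m(g(cons(cons(c, 0), m(m(0, a, a), m(c, a, a), cons(0, 0))), 0), m(0, a, a), a)   [R6 at 1.1.2.1]
3. m(g(cons(cons(c, 0), m(m(0, a, a), m(c, a, a), cons(0, 0))), 0), m(0, a, a), a)  →  m(g(cons(cons(c, 0), m(a, m(c, a, a), cons(0, 0))), 0), m(0, a, a), a)   [R6 at 1.1.2.1]
4. m(g(cons(cons(c, 0), m(a, m(c, a, a), cons(0, 0))), 0), m(0, a, a), a)  →  m(g(cons(cons(c, 0), m(a, a, cons(0, 0))), 0), m(0, a, a), a)   [R6 at 1.1.2.2]
5. m(g(cons(cons(c, 0), m(a, a, cons(0, 0))), 0), m(0, a, a), a)  →  m(g(cons(cons(c, 0), cons(0, 0)), 0), m(0, a, a), a)   [R6 at 1.1.2]
6. m(g(cons(cons(c, 0), cons(0, 0)), 0), m(0, a, a), a)  →  m(cons(a, 0), m(0, a, a), a)   [R1 at 1]
7. m(cons(a, 0), m(0, a, a), a)  →  m(cons(a, 0), a, a)   [R6 at 2]
8. m(cons(a, 0), a, a)  →  a   [R6 at ε]

a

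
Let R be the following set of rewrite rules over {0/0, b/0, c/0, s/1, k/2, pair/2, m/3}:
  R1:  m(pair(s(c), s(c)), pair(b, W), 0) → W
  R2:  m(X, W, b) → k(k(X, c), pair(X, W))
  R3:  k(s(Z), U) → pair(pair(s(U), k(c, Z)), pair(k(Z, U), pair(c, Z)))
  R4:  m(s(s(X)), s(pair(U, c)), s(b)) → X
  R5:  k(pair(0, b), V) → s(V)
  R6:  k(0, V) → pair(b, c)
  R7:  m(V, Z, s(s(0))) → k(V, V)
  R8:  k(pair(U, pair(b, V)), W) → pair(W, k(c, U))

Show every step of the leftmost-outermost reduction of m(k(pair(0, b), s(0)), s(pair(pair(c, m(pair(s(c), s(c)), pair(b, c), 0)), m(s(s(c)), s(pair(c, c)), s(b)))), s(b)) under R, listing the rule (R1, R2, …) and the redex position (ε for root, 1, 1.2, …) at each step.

1. m(k(pair(0, b), s(0)), s(pair(pair(c, m(pair(s(c), s(c)), pair(b, c), 0)), m(s(s(c)), s(pair(c, c)), s(b)))), s(b))  →  m(s(s(0)), s(pair(pair(c, m(pair(s(c), s(c)), pair(b, c), 0)), m(s(s(c)), s(pair(c, c)), s(b)))), s(b))   [R5 at 1]
2. m(s(s(0)), s(pair(pair(c, m(pair(s(c), s(c)), pair(b, c), 0)), m(s(s(c)), s(pair(c, c)), s(b)))), s(b))  →  m(s(s(0)), s(pair(pair(c, c), m(s(s(c)), s(pair(c, c)), s(b)))), s(b))   [R1 at 2.1.1.2]
3. m(s(s(0)), s(pair(pair(c, c), m(s(s(c)), s(pair(c, c)), s(b)))), s(b))  →  m(s(s(0)), s(pair(pair(c, c), c)), s(b))   [R4 at 2.1.2]
4. m(s(s(0)), s(pair(pair(c, c), c)), s(b))  →  0   [R4 at ε]

0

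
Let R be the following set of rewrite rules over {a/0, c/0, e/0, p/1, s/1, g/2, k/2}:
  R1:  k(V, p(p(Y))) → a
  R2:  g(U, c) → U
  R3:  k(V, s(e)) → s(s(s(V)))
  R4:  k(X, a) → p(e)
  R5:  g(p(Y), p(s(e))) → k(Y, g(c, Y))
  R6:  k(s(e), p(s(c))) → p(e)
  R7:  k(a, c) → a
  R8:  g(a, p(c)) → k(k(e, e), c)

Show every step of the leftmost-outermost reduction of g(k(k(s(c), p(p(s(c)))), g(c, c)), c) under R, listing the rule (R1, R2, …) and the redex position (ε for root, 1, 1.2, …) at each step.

a

1. g(k(k(s(c), p(p(s(c)))), g(c, c)), c)  →  k(k(s(c), p(p(s(c)))), g(c, c))   [R2 at ε]
2. k(k(s(c), p(p(s(c)))), g(c, c))  →  k(a, g(c, c))   [R1 at 1]
3. k(a, g(c, c))  →  k(a, c)   [R2 at 2]
4. k(a, c)  →  a   [R7 at ε]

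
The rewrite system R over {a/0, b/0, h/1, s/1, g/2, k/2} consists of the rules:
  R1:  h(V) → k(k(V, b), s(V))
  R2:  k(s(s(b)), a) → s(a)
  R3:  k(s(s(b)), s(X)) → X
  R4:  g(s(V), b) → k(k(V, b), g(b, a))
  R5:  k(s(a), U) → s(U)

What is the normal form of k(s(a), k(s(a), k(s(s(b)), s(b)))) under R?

s(s(b))

1. k(s(a), k(s(a), k(s(s(b)), s(b))))  →  s(k(s(a), k(s(s(b)), s(b))))   [R5 at ε]
2. s(k(s(a), k(s(s(b)), s(b))))  →  s(s(k(s(s(b)), s(b))))   [R5 at 1]
3. s(s(k(s(s(b)), s(b))))  →  s(s(b))   [R3 at 1.1]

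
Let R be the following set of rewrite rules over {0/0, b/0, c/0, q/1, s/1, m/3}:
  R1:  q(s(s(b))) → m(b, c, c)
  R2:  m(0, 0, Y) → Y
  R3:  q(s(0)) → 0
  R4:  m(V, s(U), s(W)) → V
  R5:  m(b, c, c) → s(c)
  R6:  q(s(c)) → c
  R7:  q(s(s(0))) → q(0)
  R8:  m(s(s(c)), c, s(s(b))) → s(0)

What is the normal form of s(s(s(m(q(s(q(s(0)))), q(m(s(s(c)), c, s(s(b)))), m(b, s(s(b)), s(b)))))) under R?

1. s(s(s(m(q(s(q(s(0)))), q(m(s(s(c)), c, s(s(b)))), m(b, s(s(b)), s(b))))))  →  s(s(s(m(q(s(0)), q(m(s(s(c)), c, s(s(b)))), m(b, s(s(b)), s(b))))))   [R3 at 1.1.1.1.1.1]
2. s(s(s(m(q(s(0)), q(m(s(s(c)), c, s(s(b)))), m(b, s(s(b)), s(b))))))  →  s(s(s(m(0, q(m(s(s(c)), c, s(s(b)))), m(b, s(s(b)), s(b))))))   [R3 at 1.1.1.1]
3. s(s(s(m(0, q(m(s(s(c)), c, s(s(b)))), m(b, s(s(b)), s(b))))))  →  s(s(s(m(0, q(s(0)), m(b, s(s(b)), s(b))))))   [R8 at 1.1.1.2.1]
4. s(s(s(m(0, q(s(0)), m(b, s(s(b)), s(b))))))  →  s(s(s(m(0, 0, m(b, s(s(b)), s(b))))))   [R3 at 1.1.1.2]
5. s(s(s(m(0, 0, m(b, s(s(b)), s(b))))))  →  s(s(s(m(b, s(s(b)), s(b)))))   [R2 at 1.1.1]
6. s(s(s(m(b, s(s(b)), s(b)))))  →  s(s(s(b)))   [R4 at 1.1.1]

s(s(s(b)))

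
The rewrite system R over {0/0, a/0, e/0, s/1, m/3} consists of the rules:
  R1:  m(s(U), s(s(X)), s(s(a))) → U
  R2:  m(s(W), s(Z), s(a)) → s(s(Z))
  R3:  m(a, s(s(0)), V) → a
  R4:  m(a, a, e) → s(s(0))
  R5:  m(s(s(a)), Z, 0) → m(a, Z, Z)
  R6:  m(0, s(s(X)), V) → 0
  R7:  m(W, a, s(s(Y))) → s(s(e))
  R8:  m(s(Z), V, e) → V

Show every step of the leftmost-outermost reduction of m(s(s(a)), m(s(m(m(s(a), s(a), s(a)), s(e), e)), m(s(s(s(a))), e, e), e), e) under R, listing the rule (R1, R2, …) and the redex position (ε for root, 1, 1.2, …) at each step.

e

1. m(s(s(a)), m(s(m(m(s(a), s(a), s(a)), s(e), e)), m(s(s(s(a))), e, e), e), e)  →  m(s(m(m(s(a), s(a), s(a)), s(e), e)), m(s(s(s(a))), e, e), e)   [R8 at ε]
2. m(s(m(m(s(a), s(a), s(a)), s(e), e)), m(s(s(s(a))), e, e), e)  →  m(s(s(s(a))), e, e)   [R8 at ε]
3. m(s(s(s(a))), e, e)  →  e   [R8 at ε]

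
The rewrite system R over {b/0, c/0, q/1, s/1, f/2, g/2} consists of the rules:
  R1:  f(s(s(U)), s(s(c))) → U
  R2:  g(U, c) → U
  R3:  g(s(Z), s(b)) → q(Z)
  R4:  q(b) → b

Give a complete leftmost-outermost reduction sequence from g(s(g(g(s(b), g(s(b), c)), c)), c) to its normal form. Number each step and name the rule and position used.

1. g(s(g(g(s(b), g(s(b), c)), c)), c)  →  s(g(g(s(b), g(s(b), c)), c))   [R2 at ε]
2. s(g(g(s(b), g(s(b), c)), c))  →  s(g(s(b), g(s(b), c)))   [R2 at 1]
3. s(g(s(b), g(s(b), c)))  →  s(g(s(b), s(b)))   [R2 at 1.2]
4. s(g(s(b), s(b)))  →  s(q(b))   [R3 at 1]
5. s(q(b))  →  s(b)   [R4 at 1]

s(b)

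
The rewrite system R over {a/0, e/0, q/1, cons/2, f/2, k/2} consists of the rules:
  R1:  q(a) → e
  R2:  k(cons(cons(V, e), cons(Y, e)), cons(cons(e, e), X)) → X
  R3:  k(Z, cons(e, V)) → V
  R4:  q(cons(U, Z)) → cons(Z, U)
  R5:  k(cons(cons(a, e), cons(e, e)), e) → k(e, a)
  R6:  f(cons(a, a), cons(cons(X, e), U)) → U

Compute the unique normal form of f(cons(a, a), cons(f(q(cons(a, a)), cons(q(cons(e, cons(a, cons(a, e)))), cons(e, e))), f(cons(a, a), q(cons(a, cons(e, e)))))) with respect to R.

a

1. f(cons(a, a), cons(f(q(cons(a, a)), cons(q(cons(e, cons(a, cons(a, e)))), cons(e, e))), f(cons(a, a), q(cons(a, cons(e, e))))))  →  f(cons(a, a), cons(f(cons(a, a), cons(q(cons(e, cons(a, cons(a, e)))), cons(e, e))), f(cons(a, a), q(cons(a, cons(e, e))))))   [R4 at 2.1.1]
2. f(cons(a, a), cons(f(cons(a, a), cons(q(cons(e, cons(a, cons(a, e)))), cons(e, e))), f(cons(a, a), q(cons(a, cons(e, e))))))  →  f(cons(a, a), cons(f(cons(a, a), cons(cons(cons(a, cons(a, e)), e), cons(e, e))), f(cons(a, a), q(cons(a, cons(e, e))))))   [R4 at 2.1.2.1]
3. f(cons(a, a), cons(f(cons(a, a), cons(cons(cons(a, cons(a, e)), e), cons(e, e))), f(cons(a, a), q(cons(a, cons(e, e))))))  →  f(cons(a, a), cons(cons(e, e), f(cons(a, a), q(cons(a, cons(e, e))))))   [R6 at 2.1]
4. f(cons(a, a), cons(cons(e, e), f(cons(a, a), q(cons(a, cons(e, e))))))  →  f(cons(a, a), q(cons(a, cons(e, e))))   [R6 at ε]
5. f(cons(a, a), q(cons(a, cons(e, e))))  →  f(cons(a, a), cons(cons(e, e), a))   [R4 at 2]
6. f(cons(a, a), cons(cons(e, e), a))  →  a   [R6 at ε]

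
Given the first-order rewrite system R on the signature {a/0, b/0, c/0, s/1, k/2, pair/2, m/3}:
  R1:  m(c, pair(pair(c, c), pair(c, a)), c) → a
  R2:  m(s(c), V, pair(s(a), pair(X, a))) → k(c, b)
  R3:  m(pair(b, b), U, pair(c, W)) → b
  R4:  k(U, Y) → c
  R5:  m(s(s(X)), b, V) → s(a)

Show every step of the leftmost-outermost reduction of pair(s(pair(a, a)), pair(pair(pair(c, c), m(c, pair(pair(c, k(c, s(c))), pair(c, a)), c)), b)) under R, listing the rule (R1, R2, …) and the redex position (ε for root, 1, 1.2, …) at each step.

pair(s(pair(a, a)), pair(pair(pair(c, c), a), b))

1. pair(s(pair(a, a)), pair(pair(pair(c, c), m(c, pair(pair(c, k(c, s(c))), pair(c, a)), c)), b))  →  pair(s(pair(a, a)), pair(pair(pair(c, c), m(c, pair(pair(c, c), pair(c, a)), c)), b))   [R4 at 2.1.2.2.1.2]
2. pair(s(pair(a, a)), pair(pair(pair(c, c), m(c, pair(pair(c, c), pair(c, a)), c)), b))  →  pair(s(pair(a, a)), pair(pair(pair(c, c), a), b))   [R1 at 2.1.2]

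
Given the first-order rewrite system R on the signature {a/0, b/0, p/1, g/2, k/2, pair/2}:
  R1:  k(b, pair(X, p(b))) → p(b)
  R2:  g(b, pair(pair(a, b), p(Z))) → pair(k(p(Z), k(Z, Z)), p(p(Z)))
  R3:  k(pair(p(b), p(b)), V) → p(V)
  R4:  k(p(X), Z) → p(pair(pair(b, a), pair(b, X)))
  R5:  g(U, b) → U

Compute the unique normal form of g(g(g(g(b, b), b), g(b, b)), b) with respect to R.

b

1. g(g(g(g(b, b), b), g(b, b)), b)  →  g(g(g(b, b), b), g(b, b))   [R5 at ε]
2. g(g(g(b, b), b), g(b, b))  →  g(g(b, b), g(b, b))   [R5 at 1]
3. g(g(b, b), g(b, b))  →  g(b, g(b, b))   [R5 at 1]
4. g(b, g(b, b))  →  g(b, b)   [R5 at 2]
5. g(b, b)  →  b   [R5 at ε]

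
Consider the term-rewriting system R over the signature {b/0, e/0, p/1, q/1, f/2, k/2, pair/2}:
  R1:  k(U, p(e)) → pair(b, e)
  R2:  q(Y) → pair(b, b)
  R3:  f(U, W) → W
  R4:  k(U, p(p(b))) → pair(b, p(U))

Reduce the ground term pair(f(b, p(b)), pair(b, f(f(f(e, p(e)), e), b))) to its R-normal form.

1. pair(f(b, p(b)), pair(b, f(f(f(e, p(e)), e), b)))  →  pair(p(b), pair(b, f(f(f(e, p(e)), e), b)))   [R3 at 1]
2. pair(p(b), pair(b, f(f(f(e, p(e)), e), b)))  →  pair(p(b), pair(b, b))   [R3 at 2.2]

pair(p(b), pair(b, b))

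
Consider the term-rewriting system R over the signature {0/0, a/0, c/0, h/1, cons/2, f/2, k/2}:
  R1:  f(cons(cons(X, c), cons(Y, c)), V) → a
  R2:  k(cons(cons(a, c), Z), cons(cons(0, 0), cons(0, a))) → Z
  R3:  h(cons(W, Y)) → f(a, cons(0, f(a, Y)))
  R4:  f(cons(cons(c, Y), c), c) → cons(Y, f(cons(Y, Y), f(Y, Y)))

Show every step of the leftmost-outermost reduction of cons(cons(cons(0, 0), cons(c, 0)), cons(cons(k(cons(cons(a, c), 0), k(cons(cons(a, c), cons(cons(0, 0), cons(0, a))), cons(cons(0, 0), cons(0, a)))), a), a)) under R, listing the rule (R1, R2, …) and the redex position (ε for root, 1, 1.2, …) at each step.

1. cons(cons(cons(0, 0), cons(c, 0)), cons(cons(k(cons(cons(a, c), 0), k(cons(cons(a, c), cons(cons(0, 0), cons(0, a))), cons(cons(0, 0), cons(0, a)))), a), a))  →  cons(cons(cons(0, 0), cons(c, 0)), cons(cons(k(cons(cons(a, c), 0), cons(cons(0, 0), cons(0, a))), a), a))   [R2 at 2.1.1.2]
2. cons(cons(cons(0, 0), cons(c, 0)), cons(cons(k(cons(cons(a, c), 0), cons(cons(0, 0), cons(0, a))), a), a))  →  cons(cons(cons(0, 0), cons(c, 0)), cons(cons(0, a), a))   [R2 at 2.1.1]

cons(cons(cons(0, 0), cons(c, 0)), cons(cons(0, a), a))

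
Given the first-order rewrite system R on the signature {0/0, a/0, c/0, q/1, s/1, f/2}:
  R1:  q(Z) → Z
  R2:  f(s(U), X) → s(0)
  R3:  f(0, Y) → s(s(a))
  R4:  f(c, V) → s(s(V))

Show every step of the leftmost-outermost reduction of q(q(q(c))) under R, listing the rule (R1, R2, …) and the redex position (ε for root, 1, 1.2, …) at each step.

1. q(q(q(c)))  →  q(q(c))   [R1 at ε]
2. q(q(c))  →  q(c)   [R1 at ε]
3. q(c)  →  c   [R1 at ε]

c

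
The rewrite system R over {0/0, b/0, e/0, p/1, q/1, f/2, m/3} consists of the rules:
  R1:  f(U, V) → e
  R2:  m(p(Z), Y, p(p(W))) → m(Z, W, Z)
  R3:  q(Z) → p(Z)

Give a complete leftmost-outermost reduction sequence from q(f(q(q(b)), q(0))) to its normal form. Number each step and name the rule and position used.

p(e)

1. q(f(q(q(b)), q(0)))  →  p(f(q(q(b)), q(0)))   [R3 at ε]
2. p(f(q(q(b)), q(0)))  →  p(e)   [R1 at 1]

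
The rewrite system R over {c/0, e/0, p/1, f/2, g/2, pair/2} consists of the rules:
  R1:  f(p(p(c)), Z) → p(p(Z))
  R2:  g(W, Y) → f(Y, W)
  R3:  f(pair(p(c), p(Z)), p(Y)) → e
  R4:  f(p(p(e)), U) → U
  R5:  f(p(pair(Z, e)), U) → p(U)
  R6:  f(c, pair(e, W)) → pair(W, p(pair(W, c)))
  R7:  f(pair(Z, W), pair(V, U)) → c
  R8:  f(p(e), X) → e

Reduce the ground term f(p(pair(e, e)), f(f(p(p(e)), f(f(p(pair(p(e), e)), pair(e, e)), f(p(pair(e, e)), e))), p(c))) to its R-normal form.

1. f(p(pair(e, e)), f(f(p(p(e)), f(f(p(pair(p(e), e)), pair(e, e)), f(p(pair(e, e)), e))), p(c)))  →  p(f(f(p(p(e)), f(f(p(pair(p(e), e)), pair(e, e)), f(p(pair(e, e)), e))), p(c)))   [R5 at ε]
2. p(f(f(p(p(e)), f(f(p(pair(p(e), e)), pair(e, e)), f(p(pair(e, e)), e))), p(c)))  →  p(f(f(f(p(pair(p(e), e)), pair(e, e)), f(p(pair(e, e)), e)), p(c)))   [R4 at 1.1]
3. p(f(f(f(p(pair(p(e), e)), pair(e, e)), f(p(pair(e, e)), e)), p(c)))  →  p(f(f(p(pair(e, e)), f(p(pair(e, e)), e)), p(c)))   [R5 at 1.1.1]
4. p(f(f(p(pair(e, e)), f(p(pair(e, e)), e)), p(c)))  →  p(f(p(f(p(pair(e, e)), e)), p(c)))   [R5 at 1.1]
5. p(f(p(f(p(pair(e, e)), e)), p(c)))  →  p(f(p(p(e)), p(c)))   [R5 at 1.1.1]
6. p(f(p(p(e)), p(c)))  →  p(p(c))   [R4 at 1]

p(p(c))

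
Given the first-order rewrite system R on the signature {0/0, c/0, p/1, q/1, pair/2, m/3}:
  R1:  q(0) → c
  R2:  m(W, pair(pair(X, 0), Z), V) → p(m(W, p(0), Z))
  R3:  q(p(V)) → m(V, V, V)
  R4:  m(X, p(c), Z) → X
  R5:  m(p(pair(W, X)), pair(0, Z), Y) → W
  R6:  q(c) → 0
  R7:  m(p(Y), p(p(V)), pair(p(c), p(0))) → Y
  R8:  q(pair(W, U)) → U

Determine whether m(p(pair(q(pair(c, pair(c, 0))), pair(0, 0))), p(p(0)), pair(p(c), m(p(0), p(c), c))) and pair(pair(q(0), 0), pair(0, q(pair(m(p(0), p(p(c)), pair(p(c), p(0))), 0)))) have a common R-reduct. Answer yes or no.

Reduce t₁ = m(p(pair(q(pair(c, pair(c, 0))), pair(0, 0))), p(p(0)), pair(p(c), m(p(0), p(c), c))):
1. m(p(pair(q(pair(c, pair(c, 0))), pair(0, 0))), p(p(0)), pair(p(c), m(p(0), p(c), c)))  →  m(p(pair(pair(c, 0), pair(0, 0))), p(p(0)), pair(p(c), m(p(0), p(c), c)))   [R8 at 1.1.1]
2. m(p(pair(pair(c, 0), pair(0, 0))), p(p(0)), pair(p(c), m(p(0), p(c), c)))  →  m(p(pair(pair(c, 0), pair(0, 0))), p(p(0)), pair(p(c), p(0)))   [R4 at 3.2]
3. m(p(pair(pair(c, 0), pair(0, 0))), p(p(0)), pair(p(c), p(0)))  →  pair(pair(c, 0), pair(0, 0))   [R7 at ε]

Reduce t₂ = pair(pair(q(0), 0), pair(0, q(pair(m(p(0), p(p(c)), pair(p(c), p(0))), 0)))):
1. pair(pair(q(0), 0), pair(0, q(pair(m(p(0), p(p(c)), pair(p(c), p(0))), 0))))  →  pair(pair(c, 0), pair(0, q(pair(m(p(0), p(p(c)), pair(p(c), p(0))), 0))))   [R1 at 1.1]
2. pair(pair(c, 0), pair(0, q(pair(m(p(0), p(p(c)), pair(p(c), p(0))), 0))))  →  pair(pair(c, 0), pair(0, 0))   [R8 at 2.2]

yes — NF(t₁) = pair(pair(c, 0), pair(0, 0)), NF(t₂) = pair(pair(c, 0), pair(0, 0))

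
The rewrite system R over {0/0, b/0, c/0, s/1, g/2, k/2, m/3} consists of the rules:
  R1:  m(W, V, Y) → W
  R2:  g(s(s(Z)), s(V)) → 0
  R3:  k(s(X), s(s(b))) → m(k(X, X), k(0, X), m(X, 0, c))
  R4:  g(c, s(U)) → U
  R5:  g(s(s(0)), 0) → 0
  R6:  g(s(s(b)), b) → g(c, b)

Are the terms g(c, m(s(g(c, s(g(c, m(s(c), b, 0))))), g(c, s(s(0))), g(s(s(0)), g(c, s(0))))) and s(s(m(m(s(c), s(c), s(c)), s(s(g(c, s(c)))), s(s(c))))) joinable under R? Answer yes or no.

no — NF(t₁) = c, NF(t₂) = s(s(s(c)))

Reduce t₁ = g(c, m(s(g(c, s(g(c, m(s(c), b, 0))))), g(c, s(s(0))), g(s(s(0)), g(c, s(0))))):
1. g(c, m(s(g(c, s(g(c, m(s(c), b, 0))))), g(c, s(s(0))), g(s(s(0)), g(c, s(0)))))  →  g(c, s(g(c, s(g(c, m(s(c), b, 0))))))   [R1 at 2]
2. g(c, s(g(c, s(g(c, m(s(c), b, 0))))))  →  g(c, s(g(c, m(s(c), b, 0))))   [R4 at ε]
3. g(c, s(g(c, m(s(c), b, 0))))  →  g(c, m(s(c), b, 0))   [R4 at ε]
4. g(c, m(s(c), b, 0))  →  g(c, s(c))   [R1 at 2]
5. g(c, s(c))  →  c   [R4 at ε]

Reduce t₂ = s(s(m(m(s(c), s(c), s(c)), s(s(g(c, s(c)))), s(s(c))))):
1. s(s(m(m(s(c), s(c), s(c)), s(s(g(c, s(c)))), s(s(c)))))  →  s(s(m(s(c), s(c), s(c))))   [R1 at 1.1]
2. s(s(m(s(c), s(c), s(c))))  →  s(s(s(c)))   [R1 at 1.1]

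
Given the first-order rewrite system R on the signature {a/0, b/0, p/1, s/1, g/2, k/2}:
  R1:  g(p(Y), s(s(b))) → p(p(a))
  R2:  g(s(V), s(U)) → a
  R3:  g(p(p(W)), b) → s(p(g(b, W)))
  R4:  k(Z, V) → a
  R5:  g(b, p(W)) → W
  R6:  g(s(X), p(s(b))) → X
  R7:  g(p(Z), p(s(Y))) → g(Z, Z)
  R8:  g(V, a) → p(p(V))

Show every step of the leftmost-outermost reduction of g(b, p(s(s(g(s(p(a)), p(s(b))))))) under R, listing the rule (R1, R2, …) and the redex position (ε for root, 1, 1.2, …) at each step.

1. g(b, p(s(s(g(s(p(a)), p(s(b)))))))  →  s(s(g(s(p(a)), p(s(b)))))   [R5 at ε]
2. s(s(g(s(p(a)), p(s(b)))))  →  s(s(p(a)))   [R6 at 1.1]

s(s(p(a)))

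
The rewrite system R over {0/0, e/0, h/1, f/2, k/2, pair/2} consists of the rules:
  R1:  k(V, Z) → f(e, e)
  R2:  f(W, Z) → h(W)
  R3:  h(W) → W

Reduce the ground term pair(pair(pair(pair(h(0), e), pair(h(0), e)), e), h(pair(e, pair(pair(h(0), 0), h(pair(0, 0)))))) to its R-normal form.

pair(pair(pair(pair(0, e), pair(0, e)), e), pair(e, pair(pair(0, 0), pair(0, 0))))

1. pair(pair(pair(pair(h(0), e), pair(h(0), e)), e), h(pair(e, pair(pair(h(0), 0), h(pair(0, 0))))))  →  pair(pair(pair(pair(0, e), pair(h(0), e)), e), h(pair(e, pair(pair(h(0), 0), h(pair(0, 0))))))   [R3 at 1.1.1.1]
2. pair(pair(pair(pair(0, e), pair(h(0), e)), e), h(pair(e, pair(pair(h(0), 0), h(pair(0, 0))))))  →  pair(pair(pair(pair(0, e), pair(0, e)), e), h(pair(e, pair(pair(h(0), 0), h(pair(0, 0))))))   [R3 at 1.1.2.1]
3. pair(pair(pair(pair(0, e), pair(0, e)), e), h(pair(e, pair(pair(h(0), 0), h(pair(0, 0))))))  →  pair(pair(pair(pair(0, e), pair(0, e)), e), pair(e, pair(pair(h(0), 0), h(pair(0, 0)))))   [R3 at 2]
4. pair(pair(pair(pair(0, e), pair(0, e)), e), pair(e, pair(pair(h(0), 0), h(pair(0, 0)))))  →  pair(pair(pair(pair(0, e), pair(0, e)), e), pair(e, pair(pair(0, 0), h(pair(0, 0)))))   [R3 at 2.2.1.1]
5. pair(pair(pair(pair(0, e), pair(0, e)), e), pair(e, pair(pair(0, 0), h(pair(0, 0)))))  →  pair(pair(pair(pair(0, e), pair(0, e)), e), pair(e, pair(pair(0, 0), pair(0, 0))))   [R3 at 2.2.2]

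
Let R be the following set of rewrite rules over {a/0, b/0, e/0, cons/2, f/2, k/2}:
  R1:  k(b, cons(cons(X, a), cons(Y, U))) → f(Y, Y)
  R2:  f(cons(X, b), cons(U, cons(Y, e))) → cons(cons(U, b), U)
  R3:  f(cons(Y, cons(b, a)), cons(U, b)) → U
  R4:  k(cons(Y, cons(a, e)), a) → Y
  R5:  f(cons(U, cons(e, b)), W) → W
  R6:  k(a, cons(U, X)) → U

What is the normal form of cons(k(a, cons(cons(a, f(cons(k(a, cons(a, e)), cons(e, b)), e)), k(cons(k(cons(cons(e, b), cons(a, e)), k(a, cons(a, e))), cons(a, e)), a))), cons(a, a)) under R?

1. cons(k(a, cons(cons(a, f(cons(k(a, cons(a, e)), cons(e, b)), e)), k(cons(k(cons(cons(e, b), cons(a, e)), k(a, cons(a, e))), cons(a, e)), a))), cons(a, a))  →  cons(cons(a, f(cons(k(a, cons(a, e)), cons(e, b)), e)), cons(a, a))   [R6 at 1]
2. cons(cons(a, f(cons(k(a, cons(a, e)), cons(e, b)), e)), cons(a, a))  →  cons(cons(a, e), cons(a, a))   [R5 at 1.2]

cons(cons(a, e), cons(a, a))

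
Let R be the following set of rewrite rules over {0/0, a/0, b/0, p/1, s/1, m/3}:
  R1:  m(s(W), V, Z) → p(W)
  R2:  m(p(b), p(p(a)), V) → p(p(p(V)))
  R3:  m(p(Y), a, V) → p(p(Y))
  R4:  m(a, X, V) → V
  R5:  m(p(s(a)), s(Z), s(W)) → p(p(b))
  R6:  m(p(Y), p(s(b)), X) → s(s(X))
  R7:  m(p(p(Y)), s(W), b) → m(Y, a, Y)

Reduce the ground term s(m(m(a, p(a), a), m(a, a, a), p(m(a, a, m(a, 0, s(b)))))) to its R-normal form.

s(p(s(b)))

1. s(m(m(a, p(a), a), m(a, a, a), p(m(a, a, m(a, 0, s(b))))))  →  s(m(a, m(a, a, a), p(m(a, a, m(a, 0, s(b))))))   [R4 at 1.1]
2. s(m(a, m(a, a, a), p(m(a, a, m(a, 0, s(b))))))  →  s(p(m(a, a, m(a, 0, s(b)))))   [R4 at 1]
3. s(p(m(a, a, m(a, 0, s(b)))))  →  s(p(m(a, 0, s(b))))   [R4 at 1.1]
4. s(p(m(a, 0, s(b))))  →  s(p(s(b)))   [R4 at 1.1]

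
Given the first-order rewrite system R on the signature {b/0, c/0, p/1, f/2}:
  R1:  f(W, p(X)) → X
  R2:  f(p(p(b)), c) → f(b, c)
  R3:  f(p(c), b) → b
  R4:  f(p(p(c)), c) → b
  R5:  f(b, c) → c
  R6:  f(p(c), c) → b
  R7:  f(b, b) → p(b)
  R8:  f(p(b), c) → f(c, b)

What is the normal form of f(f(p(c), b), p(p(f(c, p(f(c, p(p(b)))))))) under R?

1. f(f(p(c), b), p(p(f(c, p(f(c, p(p(b))))))))  →  p(f(c, p(f(c, p(p(b))))))   [R1 at ε]
2. p(f(c, p(f(c, p(p(b))))))  →  p(f(c, p(p(b))))   [R1 at 1]
3. p(f(c, p(p(b))))  →  p(p(b))   [R1 at 1]

p(p(b))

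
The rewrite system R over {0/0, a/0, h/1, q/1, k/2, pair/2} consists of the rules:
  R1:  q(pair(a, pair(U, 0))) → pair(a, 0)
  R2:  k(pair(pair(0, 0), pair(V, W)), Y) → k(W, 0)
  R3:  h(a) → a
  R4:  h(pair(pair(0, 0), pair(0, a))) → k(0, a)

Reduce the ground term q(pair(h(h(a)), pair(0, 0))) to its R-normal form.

pair(a, 0)

1. q(pair(h(h(a)), pair(0, 0)))  →  q(pair(h(a), pair(0, 0)))   [R3 at 1.1.1]
2. q(pair(h(a), pair(0, 0)))  →  q(pair(a, pair(0, 0)))   [R3 at 1.1]
3. q(pair(a, pair(0, 0)))  →  pair(a, 0)   [R1 at ε]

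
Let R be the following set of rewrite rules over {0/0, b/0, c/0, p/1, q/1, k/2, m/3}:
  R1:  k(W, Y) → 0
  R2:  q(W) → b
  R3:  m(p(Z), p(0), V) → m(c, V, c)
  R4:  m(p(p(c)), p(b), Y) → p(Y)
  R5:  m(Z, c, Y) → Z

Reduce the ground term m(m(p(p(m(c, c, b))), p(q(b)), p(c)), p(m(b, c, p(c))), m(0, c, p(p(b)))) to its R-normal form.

p(0)

1. m(m(p(p(m(c, c, b))), p(q(b)), p(c)), p(m(b, c, p(c))), m(0, c, p(p(b))))  →  m(m(p(p(c)), p(q(b)), p(c)), p(m(b, c, p(c))), m(0, c, p(p(b))))   [R5 at 1.1.1.1]
2. m(m(p(p(c)), p(q(b)), p(c)), p(m(b, c, p(c))), m(0, c, p(p(b))))  →  m(m(p(p(c)), p(b), p(c)), p(m(b, c, p(c))), m(0, c, p(p(b))))   [R2 at 1.2.1]
3. m(m(p(p(c)), p(b), p(c)), p(m(b, c, p(c))), m(0, c, p(p(b))))  →  m(p(p(c)), p(m(b, c, p(c))), m(0, c, p(p(b))))   [R4 at 1]
4. m(p(p(c)), p(m(b, c, p(c))), m(0, c, p(p(b))))  →  m(p(p(c)), p(b), m(0, c, p(p(b))))   [R5 at 2.1]
5. m(p(p(c)), p(b), m(0, c, p(p(b))))  →  p(m(0, c, p(p(b))))   [R4 at ε]
6. p(m(0, c, p(p(b))))  →  p(0)   [R5 at 1]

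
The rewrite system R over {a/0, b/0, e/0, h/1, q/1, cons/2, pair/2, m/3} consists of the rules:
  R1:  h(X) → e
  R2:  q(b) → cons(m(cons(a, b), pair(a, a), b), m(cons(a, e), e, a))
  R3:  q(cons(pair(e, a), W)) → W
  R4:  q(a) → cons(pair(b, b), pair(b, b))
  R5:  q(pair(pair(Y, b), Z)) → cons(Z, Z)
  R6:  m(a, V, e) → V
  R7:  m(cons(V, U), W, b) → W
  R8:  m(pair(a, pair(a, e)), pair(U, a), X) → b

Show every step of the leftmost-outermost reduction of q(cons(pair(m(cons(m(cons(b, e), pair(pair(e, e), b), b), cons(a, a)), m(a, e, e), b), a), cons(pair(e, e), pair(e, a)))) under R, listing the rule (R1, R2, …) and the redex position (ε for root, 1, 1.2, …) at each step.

cons(pair(e, e), pair(e, a))

1. q(cons(pair(m(cons(m(cons(b, e), pair(pair(e, e), b), b), cons(a, a)), m(a, e, e), b), a), cons(pair(e, e), pair(e, a))))  →  q(cons(pair(m(a, e, e), a), cons(pair(e, e), pair(e, a))))   [R7 at 1.1.1]
2. q(cons(pair(m(a, e, e), a), cons(pair(e, e), pair(e, a))))  →  q(cons(pair(e, a), cons(pair(e, e), pair(e, a))))   [R6 at 1.1.1]
3. q(cons(pair(e, a), cons(pair(e, e), pair(e, a))))  →  cons(pair(e, e), pair(e, a))   [R3 at ε]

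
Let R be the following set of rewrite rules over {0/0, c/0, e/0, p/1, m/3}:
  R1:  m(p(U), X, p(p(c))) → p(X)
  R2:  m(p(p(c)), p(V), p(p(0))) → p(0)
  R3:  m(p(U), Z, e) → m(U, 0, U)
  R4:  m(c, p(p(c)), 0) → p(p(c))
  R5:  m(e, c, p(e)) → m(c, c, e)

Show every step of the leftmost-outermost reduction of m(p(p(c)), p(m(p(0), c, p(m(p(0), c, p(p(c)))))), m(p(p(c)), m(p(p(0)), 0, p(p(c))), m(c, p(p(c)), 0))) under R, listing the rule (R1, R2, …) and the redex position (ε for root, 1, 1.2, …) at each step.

p(0)

1. m(p(p(c)), p(m(p(0), c, p(m(p(0), c, p(p(c)))))), m(p(p(c)), m(p(p(0)), 0, p(p(c))), m(c, p(p(c)), 0)))  →  m(p(p(c)), p(m(p(0), c, p(p(c)))), m(p(p(c)), m(p(p(0)), 0, p(p(c))), m(c, p(p(c)), 0)))   [R1 at 2.1.3.1]
2. m(p(p(c)), p(m(p(0), c, p(p(c)))), m(p(p(c)), m(p(p(0)), 0, p(p(c))), m(c, p(p(c)), 0)))  →  m(p(p(c)), p(p(c)), m(p(p(c)), m(p(p(0)), 0, p(p(c))), m(c, p(p(c)), 0)))   [R1 at 2.1]
3. m(p(p(c)), p(p(c)), m(p(p(c)), m(p(p(0)), 0, p(p(c))), m(c, p(p(c)), 0)))  →  m(p(p(c)), p(p(c)), m(p(p(c)), p(0), m(c, p(p(c)), 0)))   [R1 at 3.2]
4. m(p(p(c)), p(p(c)), m(p(p(c)), p(0), m(c, p(p(c)), 0)))  →  m(p(p(c)), p(p(c)), m(p(p(c)), p(0), p(p(c))))   [R4 at 3.3]
5. m(p(p(c)), p(p(c)), m(p(p(c)), p(0), p(p(c))))  →  m(p(p(c)), p(p(c)), p(p(0)))   [R1 at 3]
6. m(p(p(c)), p(p(c)), p(p(0)))  →  p(0)   [R2 at ε]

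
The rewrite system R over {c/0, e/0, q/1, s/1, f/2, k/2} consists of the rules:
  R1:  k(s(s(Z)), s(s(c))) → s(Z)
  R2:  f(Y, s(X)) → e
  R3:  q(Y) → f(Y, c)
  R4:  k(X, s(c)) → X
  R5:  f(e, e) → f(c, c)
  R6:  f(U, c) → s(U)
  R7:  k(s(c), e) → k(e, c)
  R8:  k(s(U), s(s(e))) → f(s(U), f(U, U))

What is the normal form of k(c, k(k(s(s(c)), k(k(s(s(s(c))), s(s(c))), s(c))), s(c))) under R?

1. k(c, k(k(s(s(c)), k(k(s(s(s(c))), s(s(c))), s(c))), s(c)))  →  k(c, k(s(s(c)), k(k(s(s(s(c))), s(s(c))), s(c))))   [R4 at 2]
2. k(c, k(s(s(c)), k(k(s(s(s(c))), s(s(c))), s(c))))  →  k(c, k(s(s(c)), k(s(s(s(c))), s(s(c)))))   [R4 at 2.2]
3. k(c, k(s(s(c)), k(s(s(s(c))), s(s(c)))))  →  k(c, k(s(s(c)), s(s(c))))   [R1 at 2.2]
4. k(c, k(s(s(c)), s(s(c))))  →  k(c, s(c))   [R1 at 2]
5. k(c, s(c))  →  c   [R4 at ε]

c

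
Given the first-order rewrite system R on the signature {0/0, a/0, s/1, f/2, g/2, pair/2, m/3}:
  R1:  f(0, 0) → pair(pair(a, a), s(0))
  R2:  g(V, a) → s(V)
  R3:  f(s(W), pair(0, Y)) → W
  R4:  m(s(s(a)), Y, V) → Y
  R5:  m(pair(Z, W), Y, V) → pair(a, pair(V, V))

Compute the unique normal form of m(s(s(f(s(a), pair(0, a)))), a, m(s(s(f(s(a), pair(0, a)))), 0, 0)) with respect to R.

a

1. m(s(s(f(s(a), pair(0, a)))), a, m(s(s(f(s(a), pair(0, a)))), 0, 0))  →  m(s(s(a)), a, m(s(s(f(s(a), pair(0, a)))), 0, 0))   [R3 at 1.1.1]
2. m(s(s(a)), a, m(s(s(f(s(a), pair(0, a)))), 0, 0))  →  a   [R4 at ε]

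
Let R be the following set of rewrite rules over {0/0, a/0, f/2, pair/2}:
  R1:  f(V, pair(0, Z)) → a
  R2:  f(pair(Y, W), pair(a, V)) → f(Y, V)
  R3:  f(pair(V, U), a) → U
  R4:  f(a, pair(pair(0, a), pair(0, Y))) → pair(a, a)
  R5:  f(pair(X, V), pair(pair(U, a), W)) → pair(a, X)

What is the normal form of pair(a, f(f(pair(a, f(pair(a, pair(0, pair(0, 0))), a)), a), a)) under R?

pair(a, pair(0, 0))

1. pair(a, f(f(pair(a, f(pair(a, pair(0, pair(0, 0))), a)), a), a))  →  pair(a, f(f(pair(a, pair(0, pair(0, 0))), a), a))   [R3 at 2.1]
2. pair(a, f(f(pair(a, pair(0, pair(0, 0))), a), a))  →  pair(a, f(pair(0, pair(0, 0)), a))   [R3 at 2.1]
3. pair(a, f(pair(0, pair(0, 0)), a))  →  pair(a, pair(0, 0))   [R3 at 2]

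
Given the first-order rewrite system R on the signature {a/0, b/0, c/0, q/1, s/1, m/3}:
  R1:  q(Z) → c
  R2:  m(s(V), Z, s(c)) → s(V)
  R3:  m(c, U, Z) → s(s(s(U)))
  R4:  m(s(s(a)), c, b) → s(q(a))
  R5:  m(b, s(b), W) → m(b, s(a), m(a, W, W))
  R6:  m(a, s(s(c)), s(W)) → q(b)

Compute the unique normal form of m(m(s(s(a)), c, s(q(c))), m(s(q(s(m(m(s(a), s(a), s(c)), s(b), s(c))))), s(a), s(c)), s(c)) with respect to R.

1. m(m(s(s(a)), c, s(q(c))), m(s(q(s(m(m(s(a), s(a), s(c)), s(b), s(c))))), s(a), s(c)), s(c))  →  m(m(s(s(a)), c, s(c)), m(s(q(s(m(m(s(a), s(a), s(c)), s(b), s(c))))), s(a), s(c)), s(c))   [R1 at 1.3.1]
2. m(m(s(s(a)), c, s(c)), m(s(q(s(m(m(s(a), s(a), s(c)), s(b), s(c))))), s(a), s(c)), s(c))  →  m(s(s(a)), m(s(q(s(m(m(s(a), s(a), s(c)), s(b), s(c))))), s(a), s(c)), s(c))   [R2 at 1]
3. m(s(s(a)), m(s(q(s(m(m(s(a), s(a), s(c)), s(b), s(c))))), s(a), s(c)), s(c))  →  s(s(a))   [R2 at ε]

s(s(a))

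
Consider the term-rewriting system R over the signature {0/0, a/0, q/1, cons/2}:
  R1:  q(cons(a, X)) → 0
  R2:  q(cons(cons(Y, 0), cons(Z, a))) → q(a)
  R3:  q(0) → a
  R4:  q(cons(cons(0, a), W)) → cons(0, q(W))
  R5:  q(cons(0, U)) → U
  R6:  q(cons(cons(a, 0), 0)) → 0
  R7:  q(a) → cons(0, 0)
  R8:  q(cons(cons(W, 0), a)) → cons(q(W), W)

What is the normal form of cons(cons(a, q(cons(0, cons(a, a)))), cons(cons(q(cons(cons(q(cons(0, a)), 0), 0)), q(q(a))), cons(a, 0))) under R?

1. cons(cons(a, q(cons(0, cons(a, a)))), cons(cons(q(cons(cons(q(cons(0, a)), 0), 0)), q(q(a))), cons(a, 0)))  →  cons(cons(a, cons(a, a)), cons(cons(q(cons(cons(q(cons(0, a)), 0), 0)), q(q(a))), cons(a, 0)))   [R5 at 1.2]
2. cons(cons(a, cons(a, a)), cons(cons(q(cons(cons(q(cons(0, a)), 0), 0)), q(q(a))), cons(a, 0)))  →  cons(cons(a, cons(a, a)), cons(cons(q(cons(cons(a, 0), 0)), q(q(a))), cons(a, 0)))   [R5 at 2.1.1.1.1.1]
3. cons(cons(a, cons(a, a)), cons(cons(q(cons(cons(a, 0), 0)), q(q(a))), cons(a, 0)))  →  cons(cons(a, cons(a, a)), cons(cons(0, q(q(a))), cons(a, 0)))   [R6 at 2.1.1]
4. cons(cons(a, cons(a, a)), cons(cons(0, q(q(a))), cons(a, 0)))  →  cons(cons(a, cons(a, a)), cons(cons(0, q(cons(0, 0))), cons(a, 0)))   [R7 at 2.1.2.1]
5. cons(cons(a, cons(a, a)), cons(cons(0, q(cons(0, 0))), cons(a, 0)))  →  cons(cons(a, cons(a, a)), cons(cons(0, 0), cons(a, 0)))   [R5 at 2.1.2]

cons(cons(a, cons(a, a)), cons(cons(0, 0), cons(a, 0)))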